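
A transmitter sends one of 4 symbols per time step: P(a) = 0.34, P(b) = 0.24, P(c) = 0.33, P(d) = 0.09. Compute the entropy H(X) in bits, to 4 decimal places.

H = −Σ pᵢ log₂ pᵢ.
−0.34·log₂(0.34) = 0.5292
−0.24·log₂(0.24) = 0.4941
−0.33·log₂(0.33) = 0.5278
−0.09·log₂(0.09) = 0.3127
Sum ≈ 1.8638 → 1.8638 bits.

1.8638 bits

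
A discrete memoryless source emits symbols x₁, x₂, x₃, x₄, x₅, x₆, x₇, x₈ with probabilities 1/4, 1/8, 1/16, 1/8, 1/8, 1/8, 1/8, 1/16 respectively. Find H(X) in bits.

2.875 bits

Each probability is a power of 1/2, so log₂(1/p) is an integer.
H = Σ p·log₂(1/p) = 1/4·2 + 1/8·3 + 1/16·4 + 1/8·3 + 1/8·3 + 1/8·3 + 1/8·3 + 1/16·4 = 2.875 bits.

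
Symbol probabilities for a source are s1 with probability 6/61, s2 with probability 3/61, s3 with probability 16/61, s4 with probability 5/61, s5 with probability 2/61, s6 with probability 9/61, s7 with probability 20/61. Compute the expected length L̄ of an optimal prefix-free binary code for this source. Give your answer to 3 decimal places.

Repeatedly combine the two least-probable nodes; the expected code length is the sum of the merged weights.
merge 2/61 + 3/61 → 5/61
merge 5/61 + 5/61 → 10/61
merge 6/61 + 9/61 → 15/61
merge 10/61 + 15/61 → 25/61
merge 16/61 + 20/61 → 36/61
merge 25/61 + 36/61 → 1
L = 5/61 + 10/61 + 15/61 + 25/61 + 36/61 + 1 = 152/61 ≈ 2.492 bits/symbol.

2.492 bits/symbol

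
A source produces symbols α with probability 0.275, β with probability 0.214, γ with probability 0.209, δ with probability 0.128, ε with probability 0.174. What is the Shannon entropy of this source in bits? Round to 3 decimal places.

H = −Σ pᵢ log₂ pᵢ.
−0.275·log₂(0.275) = 0.5122
−0.214·log₂(0.214) = 0.4760
−0.209·log₂(0.209) = 0.4720
−0.128·log₂(0.128) = 0.3796
−0.174·log₂(0.174) = 0.4390
Sum ≈ 2.2788 → 2.279 bits.

2.279 bits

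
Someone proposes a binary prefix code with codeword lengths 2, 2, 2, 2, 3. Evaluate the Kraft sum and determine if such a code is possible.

1.125; no

With common denominator 2^3 = 8: Σ 2^(−ℓᵢ) = 2/8 + 2/8 + 2/8 + 2/8 + 1/8 = 9/8 = 1.125.
Kraft's inequality requires Σ ≤ 1; here Σ = 1.125 > 1, so no such prefix code exists.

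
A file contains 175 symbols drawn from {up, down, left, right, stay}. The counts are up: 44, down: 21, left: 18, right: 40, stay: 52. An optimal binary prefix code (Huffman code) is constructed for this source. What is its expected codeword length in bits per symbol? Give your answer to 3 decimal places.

Probabilities are the counts divided by 175.
Repeatedly combine the two least-probable nodes; the expected code length is the sum of the merged weights.
merge 18/175 + 3/25 → 39/175
merge 39/175 + 8/35 → 79/175
merge 44/175 + 52/175 → 96/175
merge 79/175 + 96/175 → 1
L = 39/175 + 79/175 + 96/175 + 1 = 389/175 ≈ 2.223 bits/symbol.

2.223 bits/symbol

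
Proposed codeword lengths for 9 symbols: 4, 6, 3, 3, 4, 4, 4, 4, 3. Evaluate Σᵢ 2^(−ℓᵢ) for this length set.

With common denominator 2^6 = 64: Σ 2^(−ℓᵢ) = 4/64 + 1/64 + 8/64 + 8/64 + 4/64 + 4/64 + 4/64 + 4/64 + 8/64 = 45/64 = 0.703125.

0.703125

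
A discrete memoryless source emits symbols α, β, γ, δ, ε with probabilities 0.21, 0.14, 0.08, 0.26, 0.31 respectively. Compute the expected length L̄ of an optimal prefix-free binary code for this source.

2.22 bits/symbol

Repeatedly combine the two least-probable nodes; the expected code length is the sum of the merged weights.
merge 2/25 + 7/50 → 11/50
merge 21/100 + 11/50 → 43/100
merge 13/50 + 31/100 → 57/100
merge 43/100 + 57/100 → 1
L = 11/50 + 43/100 + 57/100 + 1 = 111/50 = 2.22 bits/symbol.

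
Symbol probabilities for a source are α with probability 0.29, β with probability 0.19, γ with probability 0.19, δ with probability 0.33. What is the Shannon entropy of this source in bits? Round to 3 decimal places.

H = −Σ pᵢ log₂ pᵢ.
−0.29·log₂(0.29) = 0.5179
−0.19·log₂(0.19) = 0.4552
−0.19·log₂(0.19) = 0.4552
−0.33·log₂(0.33) = 0.5278
Sum ≈ 1.9562 → 1.956 bits.

1.956 bits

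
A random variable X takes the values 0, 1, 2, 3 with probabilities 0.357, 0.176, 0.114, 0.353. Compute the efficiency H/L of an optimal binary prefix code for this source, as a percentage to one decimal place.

96.2%

Entropy H = −Σ p log₂ p ≈ 1.8591 bits.
Huffman merges: 57/500+22/125→29/100; 29/100+353/1000→643/1000; 357/1000+643/1000→1. L = 1933/1000 ≈ 1.9330.
Efficiency = H/L = 1.8591/1.9330 = 96.2%.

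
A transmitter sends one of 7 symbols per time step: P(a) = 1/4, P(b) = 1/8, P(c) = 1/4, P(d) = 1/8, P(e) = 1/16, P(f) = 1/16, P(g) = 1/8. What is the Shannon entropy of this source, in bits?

2.625 bits

Each probability is a power of 1/2, so log₂(1/p) is an integer.
H = Σ p·log₂(1/p) = 1/4·2 + 1/8·3 + 1/4·2 + 1/8·3 + 1/16·4 + 1/16·4 + 1/8·3 = 2.625 bits.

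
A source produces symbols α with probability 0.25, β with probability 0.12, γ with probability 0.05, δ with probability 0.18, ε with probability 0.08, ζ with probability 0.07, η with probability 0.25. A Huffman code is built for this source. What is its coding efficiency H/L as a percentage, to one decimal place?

98.8%

Entropy H = −Σ p log₂ p ≈ 2.5885 bits.
Huffman merges: 1/20+7/100→3/25; 2/25+3/25→1/5; 3/25+9/50→3/10; 1/5+1/4→9/20; 1/4+3/10→11/20; 9/20+11/20→1. L = 131/50 ≈ 2.6200.
Efficiency = H/L = 2.5885/2.6200 = 98.8%.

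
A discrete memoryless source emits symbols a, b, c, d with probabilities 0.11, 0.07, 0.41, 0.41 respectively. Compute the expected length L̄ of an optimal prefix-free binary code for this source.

1.77 bits/symbol

Repeatedly combine the two least-probable nodes; the expected code length is the sum of the merged weights.
merge 7/100 + 11/100 → 9/50
merge 9/50 + 41/100 → 59/100
merge 41/100 + 59/100 → 1
L = 9/50 + 59/100 + 1 = 177/100 = 1.77 bits/symbol.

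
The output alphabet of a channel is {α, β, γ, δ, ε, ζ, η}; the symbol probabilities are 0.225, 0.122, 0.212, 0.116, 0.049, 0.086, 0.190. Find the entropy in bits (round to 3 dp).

2.662 bits

H = −Σ pᵢ log₂ pᵢ.
−0.225·log₂(0.225) = 0.4842
−0.122·log₂(0.122) = 0.3703
−0.212·log₂(0.212) = 0.4744
−0.116·log₂(0.116) = 0.3605
−0.049·log₂(0.049) = 0.2132
−0.086·log₂(0.086) = 0.3044
−0.190·log₂(0.190) = 0.4552
Sum ≈ 2.6622 → 2.662 bits.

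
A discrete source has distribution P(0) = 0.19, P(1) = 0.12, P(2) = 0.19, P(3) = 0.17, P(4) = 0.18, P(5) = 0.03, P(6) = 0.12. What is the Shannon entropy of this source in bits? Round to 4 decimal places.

2.6762 bits

H = −Σ pᵢ log₂ pᵢ.
−0.19·log₂(0.19) = 0.4552
−0.12·log₂(0.12) = 0.3671
−0.19·log₂(0.19) = 0.4552
−0.17·log₂(0.17) = 0.4346
−0.18·log₂(0.18) = 0.4453
−0.03·log₂(0.03) = 0.1518
−0.12·log₂(0.12) = 0.3671
Sum ≈ 2.6762 → 2.6762 bits.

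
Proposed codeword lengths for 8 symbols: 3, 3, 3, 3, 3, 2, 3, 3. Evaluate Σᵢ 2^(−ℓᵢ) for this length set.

With common denominator 2^3 = 8: Σ 2^(−ℓᵢ) = 1/8 + 1/8 + 1/8 + 1/8 + 1/8 + 2/8 + 1/8 + 1/8 = 9/8 = 1.125.

1.125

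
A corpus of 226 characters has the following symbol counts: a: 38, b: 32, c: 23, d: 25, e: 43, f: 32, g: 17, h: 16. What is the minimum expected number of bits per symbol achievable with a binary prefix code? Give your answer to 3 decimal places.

Probabilities are the counts divided by 226.
Repeatedly combine the two least-probable nodes; the expected code length is the sum of the merged weights.
merge 8/113 + 17/226 → 33/226
merge 23/226 + 25/226 → 24/113
merge 16/113 + 16/113 → 32/113
merge 33/226 + 19/113 → 71/226
merge 43/226 + 24/113 → 91/226
merge 32/113 + 71/226 → 135/226
merge 91/226 + 135/226 → 1
L = 33/226 + 24/113 + 32/113 + 71/226 + 91/226 + 135/226 + 1 = 334/113 ≈ 2.956 bits/symbol.

2.956 bits/symbol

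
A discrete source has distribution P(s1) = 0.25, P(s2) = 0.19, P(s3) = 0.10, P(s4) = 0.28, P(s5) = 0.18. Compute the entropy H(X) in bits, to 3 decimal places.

H = −Σ pᵢ log₂ pᵢ.
−0.25·log₂(0.25) = 0.5000
−0.19·log₂(0.19) = 0.4552
−0.10·log₂(0.10) = 0.3322
−0.28·log₂(0.28) = 0.5142
−0.18·log₂(0.18) = 0.4453
Sum ≈ 2.2469 → 2.247 bits.

2.247 bits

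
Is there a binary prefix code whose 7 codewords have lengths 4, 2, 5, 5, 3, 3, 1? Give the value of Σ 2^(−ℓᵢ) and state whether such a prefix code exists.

1.125; no

With common denominator 2^5 = 32: Σ 2^(−ℓᵢ) = 2/32 + 8/32 + 1/32 + 1/32 + 4/32 + 4/32 + 16/32 = 36/32 = 1.125.
Kraft's inequality requires Σ ≤ 1; here Σ = 1.125 > 1, so no such prefix code exists.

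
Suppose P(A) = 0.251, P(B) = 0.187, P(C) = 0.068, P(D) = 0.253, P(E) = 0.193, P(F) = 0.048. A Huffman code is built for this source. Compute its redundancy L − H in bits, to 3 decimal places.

Entropy H = −Σ p log₂ p ≈ 2.3866 bits.
Huffman merges: 6/125+17/250→29/250; 29/250+187/1000→303/1000; 193/1000+251/1000→111/250; 253/1000+303/1000→139/250; 111/250+139/250→1. L = 2419/1000 ≈ 2.4190.
L − H = 2.4190 − 2.3866 = 0.032 bits.

0.032 bits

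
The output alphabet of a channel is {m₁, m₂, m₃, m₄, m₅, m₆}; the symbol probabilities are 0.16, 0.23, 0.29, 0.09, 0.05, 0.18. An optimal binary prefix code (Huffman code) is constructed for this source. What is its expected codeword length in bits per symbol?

Repeatedly combine the two least-probable nodes; the expected code length is the sum of the merged weights.
merge 1/20 + 9/100 → 7/50
merge 7/50 + 4/25 → 3/10
merge 9/50 + 23/100 → 41/100
merge 29/100 + 3/10 → 59/100
merge 41/100 + 59/100 → 1
L = 7/50 + 3/10 + 41/100 + 59/100 + 1 = 61/25 = 2.44 bits/symbol.

2.44 bits/symbol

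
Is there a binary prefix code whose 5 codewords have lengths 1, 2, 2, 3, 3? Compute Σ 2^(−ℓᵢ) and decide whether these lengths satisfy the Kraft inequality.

1.25; no

With common denominator 2^3 = 8: Σ 2^(−ℓᵢ) = 4/8 + 2/8 + 2/8 + 1/8 + 1/8 = 10/8 = 1.25.
Kraft's inequality requires Σ ≤ 1; here Σ = 1.25 > 1, so no such prefix code exists.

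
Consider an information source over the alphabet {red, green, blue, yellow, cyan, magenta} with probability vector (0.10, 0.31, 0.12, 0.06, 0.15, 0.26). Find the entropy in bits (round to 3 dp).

H = −Σ pᵢ log₂ pᵢ.
−0.10·log₂(0.10) = 0.3322
−0.31·log₂(0.31) = 0.5238
−0.12·log₂(0.12) = 0.3671
−0.06·log₂(0.06) = 0.2435
−0.15·log₂(0.15) = 0.4105
−0.26·log₂(0.26) = 0.5053
Sum ≈ 2.3824 → 2.382 bits.

2.382 bits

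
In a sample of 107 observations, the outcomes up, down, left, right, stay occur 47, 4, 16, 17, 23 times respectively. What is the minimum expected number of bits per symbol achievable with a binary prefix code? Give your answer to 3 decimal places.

2.093 bits/symbol

Probabilities are the counts divided by 107.
Repeatedly combine the two least-probable nodes; the expected code length is the sum of the merged weights.
merge 4/107 + 16/107 → 20/107
merge 17/107 + 20/107 → 37/107
merge 23/107 + 37/107 → 60/107
merge 47/107 + 60/107 → 1
L = 20/107 + 37/107 + 60/107 + 1 = 224/107 ≈ 2.093 bits/symbol.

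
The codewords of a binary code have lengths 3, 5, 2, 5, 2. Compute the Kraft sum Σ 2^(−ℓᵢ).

With common denominator 2^5 = 32: Σ 2^(−ℓᵢ) = 4/32 + 1/32 + 8/32 + 1/32 + 8/32 = 22/32 = 0.6875.

0.6875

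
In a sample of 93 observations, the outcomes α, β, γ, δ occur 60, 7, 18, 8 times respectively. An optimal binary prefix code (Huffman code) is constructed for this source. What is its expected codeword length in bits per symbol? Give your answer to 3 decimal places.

1.516 bits/symbol

Probabilities are the counts divided by 93.
Repeatedly combine the two least-probable nodes; the expected code length is the sum of the merged weights.
merge 7/93 + 8/93 → 5/31
merge 5/31 + 6/31 → 11/31
merge 11/31 + 20/31 → 1
L = 5/31 + 11/31 + 1 = 47/31 ≈ 1.516 bits/symbol.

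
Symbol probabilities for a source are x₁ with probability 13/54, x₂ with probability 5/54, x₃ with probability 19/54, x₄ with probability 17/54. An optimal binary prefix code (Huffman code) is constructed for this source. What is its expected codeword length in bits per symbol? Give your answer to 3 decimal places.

Repeatedly combine the two least-probable nodes; the expected code length is the sum of the merged weights.
merge 5/54 + 13/54 → 1/3
merge 17/54 + 1/3 → 35/54
merge 19/54 + 35/54 → 1
L = 1/3 + 35/54 + 1 = 107/54 ≈ 1.981 bits/symbol.

1.981 bits/symbol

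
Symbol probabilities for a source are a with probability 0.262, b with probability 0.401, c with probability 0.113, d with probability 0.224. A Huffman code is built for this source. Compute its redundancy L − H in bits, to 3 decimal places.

0.062 bits

Entropy H = −Σ p log₂ p ≈ 1.8739 bits.
Huffman merges: 113/1000+28/125→337/1000; 131/500+337/1000→599/1000; 401/1000+599/1000→1. L = 242/125 ≈ 1.9360.
L − H = 1.9360 − 1.8739 = 0.062 bits.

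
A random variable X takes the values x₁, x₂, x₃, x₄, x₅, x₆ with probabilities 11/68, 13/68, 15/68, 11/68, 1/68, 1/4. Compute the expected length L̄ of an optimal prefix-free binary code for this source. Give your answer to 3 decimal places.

Repeatedly combine the two least-probable nodes; the expected code length is the sum of the merged weights.
merge 1/68 + 11/68 → 3/17
merge 11/68 + 3/17 → 23/68
merge 13/68 + 15/68 → 7/17
merge 1/4 + 23/68 → 10/17
merge 7/17 + 10/17 → 1
L = 3/17 + 23/68 + 7/17 + 10/17 + 1 = 171/68 ≈ 2.515 bits/symbol.

2.515 bits/symbol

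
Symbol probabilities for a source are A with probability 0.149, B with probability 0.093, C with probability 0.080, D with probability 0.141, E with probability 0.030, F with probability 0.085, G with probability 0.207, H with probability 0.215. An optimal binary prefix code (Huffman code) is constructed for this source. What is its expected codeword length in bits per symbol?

2.866 bits/symbol

Repeatedly combine the two least-probable nodes; the expected code length is the sum of the merged weights.
merge 3/100 + 2/25 → 11/100
merge 17/200 + 93/1000 → 89/500
merge 11/100 + 141/1000 → 251/1000
merge 149/1000 + 89/500 → 327/1000
merge 207/1000 + 43/200 → 211/500
merge 251/1000 + 327/1000 → 289/500
merge 211/500 + 289/500 → 1
L = 11/100 + 89/500 + 251/1000 + 327/1000 + 211/500 + 289/500 + 1 = 1433/500 = 2.866 bits/symbol.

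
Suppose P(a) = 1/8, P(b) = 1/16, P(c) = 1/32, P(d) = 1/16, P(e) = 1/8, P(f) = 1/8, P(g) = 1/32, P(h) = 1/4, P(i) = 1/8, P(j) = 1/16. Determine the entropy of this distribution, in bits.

3.0625 bits

Each probability is a power of 1/2, so log₂(1/p) is an integer.
H = Σ p·log₂(1/p) = 1/8·3 + 1/16·4 + 1/32·5 + 1/16·4 + 1/8·3 + 1/8·3 + 1/32·5 + 1/4·2 + 1/8·3 + 1/16·4 = 3.0625 bits.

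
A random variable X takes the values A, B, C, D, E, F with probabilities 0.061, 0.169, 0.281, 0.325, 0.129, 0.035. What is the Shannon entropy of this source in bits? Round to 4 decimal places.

H = −Σ pᵢ log₂ pᵢ.
−0.061·log₂(0.061) = 0.2461
−0.169·log₂(0.169) = 0.4335
−0.281·log₂(0.281) = 0.5146
−0.325·log₂(0.325) = 0.5270
−0.129·log₂(0.129) = 0.3811
−0.035·log₂(0.035) = 0.1693
Sum ≈ 2.2716 → 2.2716 bits.

2.2716 bits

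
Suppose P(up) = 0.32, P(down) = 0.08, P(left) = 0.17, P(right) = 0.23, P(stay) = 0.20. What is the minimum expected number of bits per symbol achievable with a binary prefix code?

Repeatedly combine the two least-probable nodes; the expected code length is the sum of the merged weights.
merge 2/25 + 17/100 → 1/4
merge 1/5 + 23/100 → 43/100
merge 1/4 + 8/25 → 57/100
merge 43/100 + 57/100 → 1
L = 1/4 + 43/100 + 57/100 + 1 = 9/4 = 2.25 bits/symbol.

2.25 bits/symbol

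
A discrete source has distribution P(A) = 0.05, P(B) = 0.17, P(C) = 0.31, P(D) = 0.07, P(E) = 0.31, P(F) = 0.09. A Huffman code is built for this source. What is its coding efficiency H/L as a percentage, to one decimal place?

97.8%

Entropy H = −Σ p log₂ p ≈ 2.2795 bits.
Huffman merges: 1/20+7/100→3/25; 9/100+3/25→21/100; 17/100+21/100→19/50; 31/100+31/100→31/50; 19/50+31/50→1. L = 233/100 ≈ 2.3300.
Efficiency = H/L = 2.2795/2.3300 = 97.8%.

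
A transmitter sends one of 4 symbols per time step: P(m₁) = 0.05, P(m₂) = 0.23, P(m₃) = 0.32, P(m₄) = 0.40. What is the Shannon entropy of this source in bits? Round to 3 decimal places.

1.759 bits

H = −Σ pᵢ log₂ pᵢ.
−0.05·log₂(0.05) = 0.2161
−0.23·log₂(0.23) = 0.4877
−0.32·log₂(0.32) = 0.5260
−0.40·log₂(0.40) = 0.5288
Sum ≈ 1.7586 → 1.759 bits.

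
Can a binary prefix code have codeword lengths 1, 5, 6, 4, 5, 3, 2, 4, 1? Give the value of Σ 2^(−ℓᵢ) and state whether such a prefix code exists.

With common denominator 2^6 = 64: Σ 2^(−ℓᵢ) = 32/64 + 2/64 + 1/64 + 4/64 + 2/64 + 8/64 + 16/64 + 4/64 + 32/64 = 101/64 = 1.578125.
Kraft's inequality requires Σ ≤ 1; here Σ = 1.578125 > 1, so no such prefix code exists.

1.578125; no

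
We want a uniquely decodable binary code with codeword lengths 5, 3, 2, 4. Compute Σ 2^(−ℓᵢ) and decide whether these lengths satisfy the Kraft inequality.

0.46875; yes

With common denominator 2^5 = 32: Σ 2^(−ℓᵢ) = 1/32 + 4/32 + 8/32 + 2/32 = 15/32 = 0.46875.
Kraft's inequality requires Σ ≤ 1; here Σ = 0.46875 ≤ 1, so such a prefix code exists.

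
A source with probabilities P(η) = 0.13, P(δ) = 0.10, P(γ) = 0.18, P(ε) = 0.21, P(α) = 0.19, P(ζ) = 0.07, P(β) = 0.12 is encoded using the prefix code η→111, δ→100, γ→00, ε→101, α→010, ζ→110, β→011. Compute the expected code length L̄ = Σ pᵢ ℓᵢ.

2.82 bits/symbol

L̄ = Σ pᵢ·ℓᵢ = 0.13·3 + 0.10·3 + 0.18·2 + 0.21·3 + 0.19·3 + 0.07·3 + 0.12·3 = 2.82 bits/symbol.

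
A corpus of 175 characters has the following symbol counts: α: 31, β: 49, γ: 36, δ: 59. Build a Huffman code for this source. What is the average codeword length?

Probabilities are the counts divided by 175.
Repeatedly combine the two least-probable nodes; the expected code length is the sum of the merged weights.
merge 31/175 + 36/175 → 67/175
merge 7/25 + 59/175 → 108/175
merge 67/175 + 108/175 → 1
L = 67/175 + 108/175 + 1 = 2 bits/symbol.

2 bits/symbol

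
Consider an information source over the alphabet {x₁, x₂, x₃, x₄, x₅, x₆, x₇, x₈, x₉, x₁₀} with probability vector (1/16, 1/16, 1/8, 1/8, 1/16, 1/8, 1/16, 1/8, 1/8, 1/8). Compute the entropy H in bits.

Each probability is a power of 1/2, so log₂(1/p) is an integer.
H = Σ p·log₂(1/p) = 1/16·4 + 1/16·4 + 1/8·3 + 1/8·3 + 1/16·4 + 1/8·3 + 1/16·4 + 1/8·3 + 1/8·3 + 1/8·3 = 3.25 bits.

3.25 bits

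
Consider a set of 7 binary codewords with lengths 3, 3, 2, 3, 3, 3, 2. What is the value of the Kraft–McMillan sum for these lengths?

1.125

With common denominator 2^3 = 8: Σ 2^(−ℓᵢ) = 1/8 + 1/8 + 2/8 + 1/8 + 1/8 + 1/8 + 2/8 = 9/8 = 1.125.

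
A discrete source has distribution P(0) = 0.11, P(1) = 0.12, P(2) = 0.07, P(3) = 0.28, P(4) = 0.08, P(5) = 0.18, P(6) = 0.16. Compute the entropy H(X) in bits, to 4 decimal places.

2.6600 bits

H = −Σ pᵢ log₂ pᵢ.
−0.11·log₂(0.11) = 0.3503
−0.12·log₂(0.12) = 0.3671
−0.07·log₂(0.07) = 0.2686
−0.28·log₂(0.28) = 0.5142
−0.08·log₂(0.08) = 0.2915
−0.18·log₂(0.18) = 0.4453
−0.16·log₂(0.16) = 0.4230
Sum ≈ 2.6600 → 2.6600 bits.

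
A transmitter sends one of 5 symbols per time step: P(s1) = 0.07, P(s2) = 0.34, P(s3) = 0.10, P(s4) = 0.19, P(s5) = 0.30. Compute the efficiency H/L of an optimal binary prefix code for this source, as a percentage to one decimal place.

Entropy H = −Σ p log₂ p ≈ 2.1062 bits.
Huffman merges: 7/100+1/10→17/100; 17/100+19/100→9/25; 3/10+17/50→16/25; 9/25+16/25→1. L = 217/100 ≈ 2.1700.
Efficiency = H/L = 2.1062/2.1700 = 97.1%.

97.1%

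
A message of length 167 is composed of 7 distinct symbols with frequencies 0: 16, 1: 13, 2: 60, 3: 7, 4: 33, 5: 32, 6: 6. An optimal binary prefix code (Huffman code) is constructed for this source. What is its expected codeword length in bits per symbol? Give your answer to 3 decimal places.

2.485 bits/symbol

Probabilities are the counts divided by 167.
Repeatedly combine the two least-probable nodes; the expected code length is the sum of the merged weights.
merge 6/167 + 7/167 → 13/167
merge 13/167 + 13/167 → 26/167
merge 16/167 + 26/167 → 42/167
merge 32/167 + 33/167 → 65/167
merge 42/167 + 60/167 → 102/167
merge 65/167 + 102/167 → 1
L = 13/167 + 26/167 + 42/167 + 65/167 + 102/167 + 1 = 415/167 ≈ 2.485 bits/symbol.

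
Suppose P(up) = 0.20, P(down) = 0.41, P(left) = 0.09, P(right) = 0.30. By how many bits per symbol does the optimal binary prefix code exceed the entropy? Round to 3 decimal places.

0.054 bits

Entropy H = −Σ p log₂ p ≈ 1.8255 bits.
Huffman merges: 9/100+1/5→29/100; 29/100+3/10→59/100; 41/100+59/100→1. L = 47/25 ≈ 1.8800.
L − H = 1.8800 − 1.8255 = 0.054 bits.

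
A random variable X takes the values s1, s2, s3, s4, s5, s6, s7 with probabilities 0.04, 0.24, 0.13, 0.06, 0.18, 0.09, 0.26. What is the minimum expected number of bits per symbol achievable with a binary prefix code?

Repeatedly combine the two least-probable nodes; the expected code length is the sum of the merged weights.
merge 1/25 + 3/50 → 1/10
merge 9/100 + 1/10 → 19/100
merge 13/100 + 9/50 → 31/100
merge 19/100 + 6/25 → 43/100
merge 13/50 + 31/100 → 57/100
merge 43/100 + 57/100 → 1
L = 1/10 + 19/100 + 31/100 + 43/100 + 57/100 + 1 = 13/5 = 2.6 bits/symbol.

2.6 bits/symbol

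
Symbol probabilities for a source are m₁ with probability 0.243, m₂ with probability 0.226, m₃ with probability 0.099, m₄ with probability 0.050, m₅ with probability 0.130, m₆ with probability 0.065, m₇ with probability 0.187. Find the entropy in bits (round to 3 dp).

2.619 bits

H = −Σ pᵢ log₂ pᵢ.
−0.243·log₂(0.243) = 0.4960
−0.226·log₂(0.226) = 0.4849
−0.099·log₂(0.099) = 0.3303
−0.050·log₂(0.050) = 0.2161
−0.130·log₂(0.130) = 0.3826
−0.065·log₂(0.065) = 0.2563
−0.187·log₂(0.187) = 0.4523
Sum ≈ 2.6186 → 2.619 bits.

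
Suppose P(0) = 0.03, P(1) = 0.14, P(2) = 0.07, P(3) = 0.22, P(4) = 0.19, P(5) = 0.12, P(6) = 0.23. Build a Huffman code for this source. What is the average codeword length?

2.65 bits/symbol

Repeatedly combine the two least-probable nodes; the expected code length is the sum of the merged weights.
merge 3/100 + 7/100 → 1/10
merge 1/10 + 3/25 → 11/50
merge 7/50 + 19/100 → 33/100
merge 11/50 + 11/50 → 11/25
merge 23/100 + 33/100 → 14/25
merge 11/25 + 14/25 → 1
L = 1/10 + 11/50 + 33/100 + 11/25 + 14/25 + 1 = 53/20 = 2.65 bits/symbol.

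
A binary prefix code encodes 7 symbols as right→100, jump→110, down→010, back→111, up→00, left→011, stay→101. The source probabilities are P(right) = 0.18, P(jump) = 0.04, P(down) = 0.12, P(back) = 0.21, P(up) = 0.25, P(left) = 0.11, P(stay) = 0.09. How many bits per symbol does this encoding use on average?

L̄ = Σ pᵢ·ℓᵢ = 0.18·3 + 0.04·3 + 0.12·3 + 0.21·3 + 0.25·2 + 0.11·3 + 0.09·3 = 2.75 bits/symbol.

2.75 bits/symbol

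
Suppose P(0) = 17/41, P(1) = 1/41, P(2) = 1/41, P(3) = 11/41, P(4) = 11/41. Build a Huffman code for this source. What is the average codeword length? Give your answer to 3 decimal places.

1.951 bits/symbol

Repeatedly combine the two least-probable nodes; the expected code length is the sum of the merged weights.
merge 1/41 + 1/41 → 2/41
merge 2/41 + 11/41 → 13/41
merge 11/41 + 13/41 → 24/41
merge 17/41 + 24/41 → 1
L = 2/41 + 13/41 + 24/41 + 1 = 80/41 ≈ 1.951 bits/symbol.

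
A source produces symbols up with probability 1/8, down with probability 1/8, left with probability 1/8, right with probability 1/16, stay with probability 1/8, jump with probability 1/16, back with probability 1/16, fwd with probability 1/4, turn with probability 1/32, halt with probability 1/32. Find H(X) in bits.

Each probability is a power of 1/2, so log₂(1/p) is an integer.
H = Σ p·log₂(1/p) = 1/8·3 + 1/8·3 + 1/8·3 + 1/16·4 + 1/8·3 + 1/16·4 + 1/16·4 + 1/4·2 + 1/32·5 + 1/32·5 = 3.0625 bits.

3.0625 bits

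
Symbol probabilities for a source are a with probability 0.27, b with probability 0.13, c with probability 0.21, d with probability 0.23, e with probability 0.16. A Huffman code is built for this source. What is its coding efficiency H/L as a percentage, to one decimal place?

99.4%

Entropy H = −Σ p log₂ p ≈ 2.2762 bits.
Huffman merges: 13/100+4/25→29/100; 21/100+23/100→11/25; 27/100+29/100→14/25; 11/25+14/25→1. L = 229/100 ≈ 2.2900.
Efficiency = H/L = 2.2762/2.2900 = 99.4%.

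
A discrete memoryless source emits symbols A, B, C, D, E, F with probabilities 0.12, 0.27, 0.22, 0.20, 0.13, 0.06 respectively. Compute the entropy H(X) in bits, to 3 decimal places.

H = −Σ pᵢ log₂ pᵢ.
−0.12·log₂(0.12) = 0.3671
−0.27·log₂(0.27) = 0.5100
−0.22·log₂(0.22) = 0.4806
−0.20·log₂(0.20) = 0.4644
−0.13·log₂(0.13) = 0.3826
−0.06·log₂(0.06) = 0.2435
Sum ≈ 2.4482 → 2.448 bits.

2.448 bits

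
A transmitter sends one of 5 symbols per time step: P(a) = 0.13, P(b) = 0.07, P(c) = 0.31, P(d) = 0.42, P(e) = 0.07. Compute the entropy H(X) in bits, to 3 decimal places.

H = −Σ pᵢ log₂ pᵢ.
−0.13·log₂(0.13) = 0.3826
−0.07·log₂(0.07) = 0.2686
−0.31·log₂(0.31) = 0.5238
−0.42·log₂(0.42) = 0.5256
−0.07·log₂(0.07) = 0.2686
Sum ≈ 1.9692 → 1.969 bits.

1.969 bits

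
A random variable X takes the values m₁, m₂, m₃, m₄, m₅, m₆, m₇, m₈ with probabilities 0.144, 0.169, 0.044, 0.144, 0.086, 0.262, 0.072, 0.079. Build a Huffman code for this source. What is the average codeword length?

2.85 bits/symbol

Repeatedly combine the two least-probable nodes; the expected code length is the sum of the merged weights.
merge 11/250 + 9/125 → 29/250
merge 79/1000 + 43/500 → 33/200
merge 29/250 + 18/125 → 13/50
merge 18/125 + 33/200 → 309/1000
merge 169/1000 + 13/50 → 429/1000
merge 131/500 + 309/1000 → 571/1000
merge 429/1000 + 571/1000 → 1
L = 29/250 + 33/200 + 13/50 + 309/1000 + 429/1000 + 571/1000 + 1 = 57/20 = 2.85 bits/symbol.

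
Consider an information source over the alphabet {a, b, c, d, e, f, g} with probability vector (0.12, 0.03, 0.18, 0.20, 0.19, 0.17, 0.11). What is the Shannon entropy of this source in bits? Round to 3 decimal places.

H = −Σ pᵢ log₂ pᵢ.
−0.12·log₂(0.12) = 0.3671
−0.03·log₂(0.03) = 0.1518
−0.18·log₂(0.18) = 0.4453
−0.20·log₂(0.20) = 0.4644
−0.19·log₂(0.19) = 0.4552
−0.17·log₂(0.17) = 0.4346
−0.11·log₂(0.11) = 0.3503
Sum ≈ 2.6686 → 2.669 bits.

2.669 bits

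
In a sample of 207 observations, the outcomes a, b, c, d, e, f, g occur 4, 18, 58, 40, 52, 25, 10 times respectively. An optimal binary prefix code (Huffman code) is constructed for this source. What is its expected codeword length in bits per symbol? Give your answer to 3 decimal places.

Probabilities are the counts divided by 207.
Repeatedly combine the two least-probable nodes; the expected code length is the sum of the merged weights.
merge 4/207 + 10/207 → 14/207
merge 14/207 + 2/23 → 32/207
merge 25/207 + 32/207 → 19/69
merge 40/207 + 52/207 → 4/9
merge 19/69 + 58/207 → 5/9
merge 4/9 + 5/9 → 1
L = 14/207 + 32/207 + 19/69 + 4/9 + 5/9 + 1 = 517/207 ≈ 2.498 bits/symbol.

2.498 bits/symbol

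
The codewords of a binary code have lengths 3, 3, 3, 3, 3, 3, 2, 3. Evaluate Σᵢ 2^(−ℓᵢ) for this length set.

1.125

With common denominator 2^3 = 8: Σ 2^(−ℓᵢ) = 1/8 + 1/8 + 1/8 + 1/8 + 1/8 + 1/8 + 2/8 + 1/8 = 9/8 = 1.125.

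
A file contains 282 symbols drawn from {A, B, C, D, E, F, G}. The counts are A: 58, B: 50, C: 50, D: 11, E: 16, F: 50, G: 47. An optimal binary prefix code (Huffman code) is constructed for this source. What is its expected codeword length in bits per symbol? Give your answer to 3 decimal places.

2.713 bits/symbol

Probabilities are the counts divided by 282.
Repeatedly combine the two least-probable nodes; the expected code length is the sum of the merged weights.
merge 11/282 + 8/141 → 9/94
merge 9/94 + 1/6 → 37/141
merge 25/141 + 25/141 → 50/141
merge 25/141 + 29/141 → 18/47
merge 37/141 + 50/141 → 29/47
merge 18/47 + 29/47 → 1
L = 9/94 + 37/141 + 50/141 + 18/47 + 29/47 + 1 = 255/94 ≈ 2.713 bits/symbol.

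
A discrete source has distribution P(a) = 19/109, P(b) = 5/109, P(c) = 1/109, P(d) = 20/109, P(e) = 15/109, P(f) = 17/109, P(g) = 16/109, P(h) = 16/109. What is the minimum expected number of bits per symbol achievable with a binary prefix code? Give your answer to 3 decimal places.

Repeatedly combine the two least-probable nodes; the expected code length is the sum of the merged weights.
merge 1/109 + 5/109 → 6/109
merge 6/109 + 15/109 → 21/109
merge 16/109 + 16/109 → 32/109
merge 17/109 + 19/109 → 36/109
merge 20/109 + 21/109 → 41/109
merge 32/109 + 36/109 → 68/109
merge 41/109 + 68/109 → 1
L = 6/109 + 21/109 + 32/109 + 36/109 + 41/109 + 68/109 + 1 = 313/109 ≈ 2.872 bits/symbol.

2.872 bits/symbol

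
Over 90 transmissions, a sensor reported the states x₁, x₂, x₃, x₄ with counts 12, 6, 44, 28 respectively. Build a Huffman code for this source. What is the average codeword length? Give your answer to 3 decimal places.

Probabilities are the counts divided by 90.
Repeatedly combine the two least-probable nodes; the expected code length is the sum of the merged weights.
merge 1/15 + 2/15 → 1/5
merge 1/5 + 14/45 → 23/45
merge 22/45 + 23/45 → 1
L = 1/5 + 23/45 + 1 = 77/45 ≈ 1.711 bits/symbol.

1.711 bits/symbol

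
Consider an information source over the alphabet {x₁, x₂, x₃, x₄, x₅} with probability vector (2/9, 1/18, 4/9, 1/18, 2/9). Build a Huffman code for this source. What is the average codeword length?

Repeatedly combine the two least-probable nodes; the expected code length is the sum of the merged weights.
merge 1/18 + 1/18 → 1/9
merge 1/9 + 2/9 → 1/3
merge 2/9 + 1/3 → 5/9
merge 4/9 + 5/9 → 1
L = 1/9 + 1/3 + 5/9 + 1 = 2 bits/symbol.

2 bits/symbol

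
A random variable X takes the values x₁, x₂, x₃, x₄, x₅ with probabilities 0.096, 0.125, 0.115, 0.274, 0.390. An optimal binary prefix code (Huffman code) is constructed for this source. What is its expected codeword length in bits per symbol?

Repeatedly combine the two least-probable nodes; the expected code length is the sum of the merged weights.
merge 12/125 + 23/200 → 211/1000
merge 1/8 + 211/1000 → 42/125
merge 137/500 + 42/125 → 61/100
merge 39/100 + 61/100 → 1
L = 211/1000 + 42/125 + 61/100 + 1 = 2157/1000 = 2.157 bits/symbol.

2.157 bits/symbol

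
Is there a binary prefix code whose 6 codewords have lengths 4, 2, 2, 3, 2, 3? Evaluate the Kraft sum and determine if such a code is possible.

1.0625; no

With common denominator 2^4 = 16: Σ 2^(−ℓᵢ) = 1/16 + 4/16 + 4/16 + 2/16 + 4/16 + 2/16 = 17/16 = 1.0625.
Kraft's inequality requires Σ ≤ 1; here Σ = 1.0625 > 1, so no such prefix code exists.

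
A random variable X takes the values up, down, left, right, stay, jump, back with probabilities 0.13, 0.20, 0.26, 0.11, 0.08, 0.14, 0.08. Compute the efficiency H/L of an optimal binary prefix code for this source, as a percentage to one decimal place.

99.4%

Entropy H = −Σ p log₂ p ≈ 2.6827 bits.
Huffman merges: 2/25+2/25→4/25; 11/100+13/100→6/25; 7/50+4/25→3/10; 1/5+6/25→11/25; 13/50+3/10→14/25; 11/25+14/25→1. L = 27/10 ≈ 2.7000.
Efficiency = H/L = 2.6827/2.7000 = 99.4%.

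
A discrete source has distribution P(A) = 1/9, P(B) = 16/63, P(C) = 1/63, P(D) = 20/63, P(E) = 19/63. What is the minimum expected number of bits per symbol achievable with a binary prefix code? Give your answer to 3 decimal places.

Repeatedly combine the two least-probable nodes; the expected code length is the sum of the merged weights.
merge 1/63 + 1/9 → 8/63
merge 8/63 + 16/63 → 8/21
merge 19/63 + 20/63 → 13/21
merge 8/21 + 13/21 → 1
L = 8/63 + 8/21 + 13/21 + 1 = 134/63 ≈ 2.127 bits/symbol.

2.127 bits/symbol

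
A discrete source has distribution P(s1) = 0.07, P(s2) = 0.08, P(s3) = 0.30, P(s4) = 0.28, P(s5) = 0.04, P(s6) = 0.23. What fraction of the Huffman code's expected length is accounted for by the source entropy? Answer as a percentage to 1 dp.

Entropy H = −Σ p log₂ p ≈ 2.2688 bits.
Huffman merges: 1/25+7/100→11/100; 2/25+11/100→19/100; 19/100+23/100→21/50; 7/25+3/10→29/50; 21/50+29/50→1. L = 23/10 ≈ 2.3000.
Efficiency = H/L = 2.2688/2.3000 = 98.6%.

98.6%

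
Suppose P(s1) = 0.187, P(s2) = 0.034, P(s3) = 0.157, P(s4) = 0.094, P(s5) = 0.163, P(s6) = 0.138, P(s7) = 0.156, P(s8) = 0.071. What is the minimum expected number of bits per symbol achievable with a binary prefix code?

Repeatedly combine the two least-probable nodes; the expected code length is the sum of the merged weights.
merge 17/500 + 71/1000 → 21/200
merge 47/500 + 21/200 → 199/1000
merge 69/500 + 39/250 → 147/500
merge 157/1000 + 163/1000 → 8/25
merge 187/1000 + 199/1000 → 193/500
merge 147/500 + 8/25 → 307/500
merge 193/500 + 307/500 → 1
L = 21/200 + 199/1000 + 147/500 + 8/25 + 193/500 + 307/500 + 1 = 1459/500 = 2.918 bits/symbol.

2.918 bits/symbol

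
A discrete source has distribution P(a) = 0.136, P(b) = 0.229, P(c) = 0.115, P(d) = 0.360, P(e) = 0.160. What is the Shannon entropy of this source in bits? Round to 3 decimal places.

2.191 bits

H = −Σ pᵢ log₂ pᵢ.
−0.136·log₂(0.136) = 0.3915
−0.229·log₂(0.229) = 0.4870
−0.115·log₂(0.115) = 0.3588
−0.360·log₂(0.360) = 0.5306
−0.160·log₂(0.160) = 0.4230
Sum ≈ 2.1909 → 2.191 bits.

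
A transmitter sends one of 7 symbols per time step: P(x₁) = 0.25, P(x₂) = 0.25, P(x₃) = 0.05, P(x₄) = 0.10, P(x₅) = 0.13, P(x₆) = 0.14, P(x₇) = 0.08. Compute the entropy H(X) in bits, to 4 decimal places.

2.6196 bits

H = −Σ pᵢ log₂ pᵢ.
−0.25·log₂(0.25) = 0.5000
−0.25·log₂(0.25) = 0.5000
−0.05·log₂(0.05) = 0.2161
−0.10·log₂(0.10) = 0.3322
−0.13·log₂(0.13) = 0.3826
−0.14·log₂(0.14) = 0.3971
−0.08·log₂(0.08) = 0.2915
Sum ≈ 2.6196 → 2.6196 bits.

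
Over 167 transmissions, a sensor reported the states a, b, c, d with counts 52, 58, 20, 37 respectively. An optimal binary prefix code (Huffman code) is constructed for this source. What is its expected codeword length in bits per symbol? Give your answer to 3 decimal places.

1.994 bits/symbol

Probabilities are the counts divided by 167.
Repeatedly combine the two least-probable nodes; the expected code length is the sum of the merged weights.
merge 20/167 + 37/167 → 57/167
merge 52/167 + 57/167 → 109/167
merge 58/167 + 109/167 → 1
L = 57/167 + 109/167 + 1 = 333/167 ≈ 1.994 bits/symbol.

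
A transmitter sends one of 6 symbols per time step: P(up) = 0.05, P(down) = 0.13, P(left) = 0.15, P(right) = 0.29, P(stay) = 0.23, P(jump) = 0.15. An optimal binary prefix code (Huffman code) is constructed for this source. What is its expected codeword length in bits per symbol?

2.48 bits/symbol

Repeatedly combine the two least-probable nodes; the expected code length is the sum of the merged weights.
merge 1/20 + 13/100 → 9/50
merge 3/20 + 3/20 → 3/10
merge 9/50 + 23/100 → 41/100
merge 29/100 + 3/10 → 59/100
merge 41/100 + 59/100 → 1
L = 9/50 + 3/10 + 41/100 + 59/100 + 1 = 62/25 = 2.48 bits/symbol.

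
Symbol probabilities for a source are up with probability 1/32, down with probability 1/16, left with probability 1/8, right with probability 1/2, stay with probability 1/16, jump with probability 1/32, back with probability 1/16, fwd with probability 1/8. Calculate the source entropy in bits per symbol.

2.3125 bits

Each probability is a power of 1/2, so log₂(1/p) is an integer.
H = Σ p·log₂(1/p) = 1/32·5 + 1/16·4 + 1/8·3 + 1/2·1 + 1/16·4 + 1/32·5 + 1/16·4 + 1/8·3 = 2.3125 bits.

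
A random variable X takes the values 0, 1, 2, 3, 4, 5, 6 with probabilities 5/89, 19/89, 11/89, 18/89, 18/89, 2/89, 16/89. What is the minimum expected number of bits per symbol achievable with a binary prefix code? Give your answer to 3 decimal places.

Repeatedly combine the two least-probable nodes; the expected code length is the sum of the merged weights.
merge 2/89 + 5/89 → 7/89
merge 7/89 + 11/89 → 18/89
merge 16/89 + 18/89 → 34/89
merge 18/89 + 18/89 → 36/89
merge 19/89 + 34/89 → 53/89
merge 36/89 + 53/89 → 1
L = 7/89 + 18/89 + 34/89 + 36/89 + 53/89 + 1 = 237/89 ≈ 2.663 bits/symbol.

2.663 bits/symbol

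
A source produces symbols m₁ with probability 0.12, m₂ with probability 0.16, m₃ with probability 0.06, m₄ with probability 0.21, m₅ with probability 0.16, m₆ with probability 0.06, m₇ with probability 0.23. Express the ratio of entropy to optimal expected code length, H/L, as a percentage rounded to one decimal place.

99.3%

Entropy H = −Σ p log₂ p ≈ 2.6607 bits.
Huffman merges: 3/50+3/50→3/25; 3/25+3/25→6/25; 4/25+4/25→8/25; 21/100+23/100→11/25; 6/25+8/25→14/25; 11/25+14/25→1. L = 67/25 ≈ 2.6800.
Efficiency = H/L = 2.6607/2.6800 = 99.3%.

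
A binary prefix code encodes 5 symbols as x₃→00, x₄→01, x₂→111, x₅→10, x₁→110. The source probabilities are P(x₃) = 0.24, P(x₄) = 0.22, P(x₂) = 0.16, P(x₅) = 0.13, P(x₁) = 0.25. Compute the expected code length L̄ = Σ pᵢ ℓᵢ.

L̄ = Σ pᵢ·ℓᵢ = 0.24·2 + 0.22·2 + 0.16·3 + 0.13·2 + 0.25·3 = 2.41 bits/symbol.

2.41 bits/symbol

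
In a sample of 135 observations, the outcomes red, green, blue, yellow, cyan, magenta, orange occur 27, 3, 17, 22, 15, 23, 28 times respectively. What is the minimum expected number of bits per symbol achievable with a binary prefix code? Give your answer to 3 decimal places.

Probabilities are the counts divided by 135.
Repeatedly combine the two least-probable nodes; the expected code length is the sum of the merged weights.
merge 1/45 + 1/9 → 2/15
merge 17/135 + 2/15 → 7/27
merge 22/135 + 23/135 → 1/3
merge 1/5 + 28/135 → 11/27
merge 7/27 + 1/3 → 16/27
merge 11/27 + 16/27 → 1
L = 2/15 + 7/27 + 1/3 + 11/27 + 16/27 + 1 = 368/135 ≈ 2.726 bits/symbol.

2.726 bits/symbol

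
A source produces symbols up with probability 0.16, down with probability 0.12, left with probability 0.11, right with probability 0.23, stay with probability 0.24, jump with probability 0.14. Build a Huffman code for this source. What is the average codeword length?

Repeatedly combine the two least-probable nodes; the expected code length is the sum of the merged weights.
merge 11/100 + 3/25 → 23/100
merge 7/50 + 4/25 → 3/10
merge 23/100 + 23/100 → 23/50
merge 6/25 + 3/10 → 27/50
merge 23/50 + 27/50 → 1
L = 23/100 + 3/10 + 23/50 + 27/50 + 1 = 253/100 = 2.53 bits/symbol.

2.53 bits/symbol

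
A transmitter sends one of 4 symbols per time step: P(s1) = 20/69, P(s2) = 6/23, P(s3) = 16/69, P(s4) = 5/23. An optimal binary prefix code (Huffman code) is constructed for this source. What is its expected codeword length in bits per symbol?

Repeatedly combine the two least-probable nodes; the expected code length is the sum of the merged weights.
merge 5/23 + 16/69 → 31/69
merge 6/23 + 20/69 → 38/69
merge 31/69 + 38/69 → 1
L = 31/69 + 38/69 + 1 = 2 bits/symbol.

2 bits/symbol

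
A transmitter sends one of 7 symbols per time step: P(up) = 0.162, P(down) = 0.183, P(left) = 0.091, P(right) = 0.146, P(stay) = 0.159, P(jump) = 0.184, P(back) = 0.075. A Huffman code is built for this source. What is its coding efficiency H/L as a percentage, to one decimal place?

98.1%

Entropy H = −Σ p log₂ p ≈ 2.7452 bits.
Huffman merges: 3/40+91/1000→83/500; 73/500+159/1000→61/200; 81/500+83/500→41/125; 183/1000+23/125→367/1000; 61/200+41/125→633/1000; 367/1000+633/1000→1. L = 2799/1000 ≈ 2.7990.
Efficiency = H/L = 2.7452/2.7990 = 98.1%.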